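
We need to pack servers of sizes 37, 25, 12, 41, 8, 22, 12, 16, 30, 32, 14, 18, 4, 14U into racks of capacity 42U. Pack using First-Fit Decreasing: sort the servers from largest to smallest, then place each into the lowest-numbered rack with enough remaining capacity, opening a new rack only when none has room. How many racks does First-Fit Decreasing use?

Sorted descending: 41, 37, 32, 30, 25, 22, 18, 16, 14, 14, 12, 12, 8, 4.
41U → rack 1 (remaining 1U)
37U → rack 2 (remaining 5U)
32U → rack 3 (remaining 10U)
30U → rack 4 (remaining 12U)
25U → rack 5 (remaining 17U)
22U → rack 6 (remaining 20U)
18U → rack 6 (remaining 2U)
16U → rack 5 (remaining 1U)
14U → rack 7 (remaining 28U)
14U → rack 7 (remaining 14U)
12U → rack 4 (remaining 0U)
12U → rack 7 (remaining 2U)
8U → rack 3 (remaining 2U)
4U → rack 2 (remaining 1U)
Final racks: [41] [37,4] [32,8] [30,12] [25,16] [22,18] [14,14,12].

7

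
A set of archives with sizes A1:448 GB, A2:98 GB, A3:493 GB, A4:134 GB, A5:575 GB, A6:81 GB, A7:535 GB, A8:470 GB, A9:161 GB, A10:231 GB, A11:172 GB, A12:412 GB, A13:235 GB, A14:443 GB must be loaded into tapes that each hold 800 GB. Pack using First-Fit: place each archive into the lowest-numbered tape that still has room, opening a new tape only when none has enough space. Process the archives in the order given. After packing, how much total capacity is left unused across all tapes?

1112

Put A1 (448 GB) in tape 1; 352 GB remain.
Put A2 (98 GB) in tape 1; 254 GB remain.
Put A3 (493 GB) in tape 2; 307 GB remain.
Put A4 (134 GB) in tape 1; 120 GB remain.
Put A5 (575 GB) in tape 3; 225 GB remain.
Put A6 (81 GB) in tape 1; 39 GB remain.
Put A7 (535 GB) in tape 4; 265 GB remain.
Put A8 (470 GB) in tape 5; 330 GB remain.
Put A9 (161 GB) in tape 2; 146 GB remain.
Put A10 (231 GB) in tape 4; 34 GB remain.
Put A11 (172 GB) in tape 3; 53 GB remain.
Put A12 (412 GB) in tape 6; 388 GB remain.
Put A13 (235 GB) in tape 5; 95 GB remain.
Put A14 (443 GB) in tape 7; 357 GB remain.
7 tapes × 800 GB = 5600 GB; used 4488 GB; unused 1112 GB.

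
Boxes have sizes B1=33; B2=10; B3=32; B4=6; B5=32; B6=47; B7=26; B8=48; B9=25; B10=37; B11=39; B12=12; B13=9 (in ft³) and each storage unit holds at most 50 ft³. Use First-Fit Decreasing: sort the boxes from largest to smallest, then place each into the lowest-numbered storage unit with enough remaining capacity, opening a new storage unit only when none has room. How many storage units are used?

9

Sorted descending: 48, 47, 39, 37, 33, 32, 32, 26, 25, 12, 10, 9, 6.
Put 48 ft³ in storage unit 1; 2 ft³ remain.
Put 47 ft³ in storage unit 2; 3 ft³ remain.
Put 39 ft³ in storage unit 3; 11 ft³ remain.
Put 37 ft³ in storage unit 4; 13 ft³ remain.
Put 33 ft³ in storage unit 5; 17 ft³ remain.
Put 32 ft³ in storage unit 6; 18 ft³ remain.
Put 32 ft³ in storage unit 7; 18 ft³ remain.
Put 26 ft³ in storage unit 8; 24 ft³ remain.
Put 25 ft³ in storage unit 9; 25 ft³ remain.
Put 12 ft³ in storage unit 4; 1 ft³ remain.
Put 10 ft³ in storage unit 3; 1 ft³ remain.
Put 9 ft³ in storage unit 5; 8 ft³ remain.
Put 6 ft³ in storage unit 5; 2 ft³ remain.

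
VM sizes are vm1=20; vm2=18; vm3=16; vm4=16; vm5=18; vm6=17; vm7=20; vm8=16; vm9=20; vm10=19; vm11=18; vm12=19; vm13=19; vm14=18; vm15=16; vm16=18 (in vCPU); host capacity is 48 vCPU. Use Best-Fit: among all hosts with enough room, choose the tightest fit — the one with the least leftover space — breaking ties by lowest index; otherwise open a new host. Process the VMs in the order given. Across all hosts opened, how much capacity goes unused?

96

Put vm1 (20 vCPU) in host 1; 28 vCPU remain.
Put vm2 (18 vCPU) in host 1; 10 vCPU remain.
Put vm3 (16 vCPU) in host 2; 32 vCPU remain.
Put vm4 (16 vCPU) in host 2; 16 vCPU remain.
Put vm5 (18 vCPU) in host 3; 30 vCPU remain.
Put vm6 (17 vCPU) in host 3; 13 vCPU remain.
Put vm7 (20 vCPU) in host 4; 28 vCPU remain.
Put vm8 (16 vCPU) in host 2; 0 vCPU remain.
Put vm9 (20 vCPU) in host 4; 8 vCPU remain.
Put vm10 (19 vCPU) in host 5; 29 vCPU remain.
Put vm11 (18 vCPU) in host 5; 11 vCPU remain.
Put vm12 (19 vCPU) in host 6; 29 vCPU remain.
Put vm13 (19 vCPU) in host 6; 10 vCPU remain.
Put vm14 (18 vCPU) in host 7; 30 vCPU remain.
Put vm15 (16 vCPU) in host 7; 14 vCPU remain.
Put vm16 (18 vCPU) in host 8; 30 vCPU remain.
8 hosts × 48 vCPU = 384 vCPU; used 288 vCPU; unused 96 vCPU.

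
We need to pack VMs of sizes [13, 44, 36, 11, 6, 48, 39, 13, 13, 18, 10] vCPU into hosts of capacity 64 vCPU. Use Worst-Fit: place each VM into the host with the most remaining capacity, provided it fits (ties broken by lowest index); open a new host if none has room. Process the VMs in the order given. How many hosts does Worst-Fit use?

host 1: place 13 vCPU, 51 vCPU left
host 1: place 44 vCPU, 7 vCPU left
host 2: place 36 vCPU, 28 vCPU left
host 2: place 11 vCPU, 17 vCPU left
host 2: place 6 vCPU, 11 vCPU left
host 3: place 48 vCPU, 16 vCPU left
host 4: place 39 vCPU, 25 vCPU left
host 4: place 13 vCPU, 12 vCPU left
host 3: place 13 vCPU, 3 vCPU left
host 5: place 18 vCPU, 46 vCPU left
host 5: place 10 vCPU, 36 vCPU left

5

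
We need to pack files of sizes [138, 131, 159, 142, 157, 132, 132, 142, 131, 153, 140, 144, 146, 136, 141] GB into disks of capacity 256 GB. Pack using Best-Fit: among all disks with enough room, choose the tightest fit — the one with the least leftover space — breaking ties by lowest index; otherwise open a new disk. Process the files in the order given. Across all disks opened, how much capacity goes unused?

Put 138 GB in disk 1; 118 GB remain.
Put 131 GB in disk 2; 125 GB remain.
Put 159 GB in disk 3; 97 GB remain.
Put 142 GB in disk 4; 114 GB remain.
Put 157 GB in disk 5; 99 GB remain.
Put 132 GB in disk 6; 124 GB remain.
Put 132 GB in disk 7; 124 GB remain.
Put 142 GB in disk 8; 114 GB remain.
Put 131 GB in disk 9; 125 GB remain.
Put 153 GB in disk 10; 103 GB remain.
Put 140 GB in disk 11; 116 GB remain.
Put 144 GB in disk 12; 112 GB remain.
Put 146 GB in disk 13; 110 GB remain.
Put 136 GB in disk 14; 120 GB remain.
Put 141 GB in disk 15; 115 GB remain.
15 disks × 256 GB = 3840 GB; used 2124 GB; unused 1716 GB.

1716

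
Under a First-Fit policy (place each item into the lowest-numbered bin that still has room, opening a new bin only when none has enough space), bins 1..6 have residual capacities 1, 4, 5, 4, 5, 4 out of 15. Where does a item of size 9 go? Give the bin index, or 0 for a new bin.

No bin has ≥ 9 free, so a new bin is opened.

0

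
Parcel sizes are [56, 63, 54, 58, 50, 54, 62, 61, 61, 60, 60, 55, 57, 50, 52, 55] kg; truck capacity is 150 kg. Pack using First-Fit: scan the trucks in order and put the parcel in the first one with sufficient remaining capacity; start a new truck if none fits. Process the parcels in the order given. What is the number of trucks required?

Put 56 kg in truck 1; 94 kg remain.
Put 63 kg in truck 1; 31 kg remain.
Put 54 kg in truck 2; 96 kg remain.
Put 58 kg in truck 2; 38 kg remain.
Put 50 kg in truck 3; 100 kg remain.
Put 54 kg in truck 3; 46 kg remain.
Put 62 kg in truck 4; 88 kg remain.
Put 61 kg in truck 4; 27 kg remain.
Put 61 kg in truck 5; 89 kg remain.
Put 60 kg in truck 5; 29 kg remain.
Put 60 kg in truck 6; 90 kg remain.
Put 55 kg in truck 6; 35 kg remain.
Put 57 kg in truck 7; 93 kg remain.
Put 50 kg in truck 7; 43 kg remain.
Put 52 kg in truck 8; 98 kg remain.
Put 55 kg in truck 8; 43 kg remain.

8 trucks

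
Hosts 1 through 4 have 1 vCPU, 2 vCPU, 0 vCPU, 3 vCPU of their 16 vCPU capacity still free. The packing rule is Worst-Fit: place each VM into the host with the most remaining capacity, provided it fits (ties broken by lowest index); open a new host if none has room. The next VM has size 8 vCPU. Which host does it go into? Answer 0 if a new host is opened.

0

No host has ≥ 8 vCPU free, so a new host is opened.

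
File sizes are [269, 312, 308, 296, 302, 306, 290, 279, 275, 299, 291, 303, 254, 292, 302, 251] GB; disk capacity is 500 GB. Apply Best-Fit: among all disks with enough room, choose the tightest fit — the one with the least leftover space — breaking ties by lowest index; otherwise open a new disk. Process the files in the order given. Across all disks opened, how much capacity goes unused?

3371

Put 269 GB in disk 1; 231 GB remain.
Put 312 GB in disk 2; 188 GB remain.
Put 308 GB in disk 3; 192 GB remain.
Put 296 GB in disk 4; 204 GB remain.
Put 302 GB in disk 5; 198 GB remain.
Put 306 GB in disk 6; 194 GB remain.
Put 290 GB in disk 7; 210 GB remain.
Put 279 GB in disk 8; 221 GB remain.
Put 275 GB in disk 9; 225 GB remain.
Put 299 GB in disk 10; 201 GB remain.
Put 291 GB in disk 11; 209 GB remain.
Put 303 GB in disk 12; 197 GB remain.
Put 254 GB in disk 13; 246 GB remain.
Put 292 GB in disk 14; 208 GB remain.
Put 302 GB in disk 15; 198 GB remain.
Put 251 GB in disk 16; 249 GB remain.
16 disks × 500 GB = 8000 GB; used 4629 GB; unused 3371 GB.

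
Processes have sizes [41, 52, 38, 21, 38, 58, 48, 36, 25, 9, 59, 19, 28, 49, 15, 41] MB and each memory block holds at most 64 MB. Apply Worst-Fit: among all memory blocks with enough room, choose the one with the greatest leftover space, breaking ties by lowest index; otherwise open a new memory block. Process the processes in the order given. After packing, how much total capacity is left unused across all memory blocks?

41 MB → memory block 1 (remaining 23 MB)
52 MB → memory block 2 (remaining 12 MB)
38 MB → memory block 3 (remaining 26 MB)
21 MB → memory block 3 (remaining 5 MB)
38 MB → memory block 4 (remaining 26 MB)
58 MB → memory block 5 (remaining 6 MB)
48 MB → memory block 6 (remaining 16 MB)
36 MB → memory block 7 (remaining 28 MB)
25 MB → memory block 7 (remaining 3 MB)
9 MB → memory block 4 (remaining 17 MB)
59 MB → memory block 8 (remaining 5 MB)
19 MB → memory block 1 (remaining 4 MB)
28 MB → memory block 9 (remaining 36 MB)
49 MB → memory block 10 (remaining 15 MB)
15 MB → memory block 9 (remaining 21 MB)
41 MB → memory block 11 (remaining 23 MB)
11 memory blocks × 64 MB = 704 MB; used 577 MB; unused 127 MB.

127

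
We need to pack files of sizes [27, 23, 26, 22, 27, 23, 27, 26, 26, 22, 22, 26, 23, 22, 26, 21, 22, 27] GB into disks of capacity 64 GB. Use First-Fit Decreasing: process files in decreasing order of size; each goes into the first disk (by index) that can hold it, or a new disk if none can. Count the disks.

Sorted descending: 27, 27, 27, 27, 26, 26, 26, 26, 26, 23, 23, 23, 22, 22, 22, 22, 22, 21.
Put 27 GB in disk 1; 37 GB remain.
Put 27 GB in disk 1; 10 GB remain.
Put 27 GB in disk 2; 37 GB remain.
Put 27 GB in disk 2; 10 GB remain.
Put 26 GB in disk 3; 38 GB remain.
Put 26 GB in disk 3; 12 GB remain.
Put 26 GB in disk 4; 38 GB remain.
Put 26 GB in disk 4; 12 GB remain.
Put 26 GB in disk 5; 38 GB remain.
Put 23 GB in disk 5; 15 GB remain.
Put 23 GB in disk 6; 41 GB remain.
Put 23 GB in disk 6; 18 GB remain.
Put 22 GB in disk 7; 42 GB remain.
Put 22 GB in disk 7; 20 GB remain.
Put 22 GB in disk 8; 42 GB remain.
Put 22 GB in disk 8; 20 GB remain.
Put 22 GB in disk 9; 42 GB remain.
Put 21 GB in disk 9; 21 GB remain.

9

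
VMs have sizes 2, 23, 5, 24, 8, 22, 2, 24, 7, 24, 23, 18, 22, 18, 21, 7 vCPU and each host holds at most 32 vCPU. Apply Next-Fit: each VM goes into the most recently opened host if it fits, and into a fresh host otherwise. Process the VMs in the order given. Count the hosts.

10

2 vCPU → host 1 (remaining 30 vCPU)
23 vCPU → host 1 (remaining 7 vCPU)
5 vCPU → host 1 (remaining 2 vCPU)
24 vCPU → host 2 (remaining 8 vCPU)
8 vCPU → host 2 (remaining 0 vCPU)
22 vCPU → host 3 (remaining 10 vCPU)
2 vCPU → host 3 (remaining 8 vCPU)
24 vCPU → host 4 (remaining 8 vCPU)
7 vCPU → host 4 (remaining 1 vCPU)
24 vCPU → host 5 (remaining 8 vCPU)
23 vCPU → host 6 (remaining 9 vCPU)
18 vCPU → host 7 (remaining 14 vCPU)
22 vCPU → host 8 (remaining 10 vCPU)
18 vCPU → host 9 (remaining 14 vCPU)
21 vCPU → host 10 (remaining 11 vCPU)
7 vCPU → host 10 (remaining 4 vCPU)
Final hosts: [2,23,5] [24,8] [22,2] [24,7] [24] [23] [18] [22] [18] [21,7].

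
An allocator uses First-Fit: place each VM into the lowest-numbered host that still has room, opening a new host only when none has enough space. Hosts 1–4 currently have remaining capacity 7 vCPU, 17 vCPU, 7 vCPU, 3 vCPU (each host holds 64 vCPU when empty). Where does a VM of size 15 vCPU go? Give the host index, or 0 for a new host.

2

Hosts with room: host 2 (17 vCPU).
The first with room is host 2.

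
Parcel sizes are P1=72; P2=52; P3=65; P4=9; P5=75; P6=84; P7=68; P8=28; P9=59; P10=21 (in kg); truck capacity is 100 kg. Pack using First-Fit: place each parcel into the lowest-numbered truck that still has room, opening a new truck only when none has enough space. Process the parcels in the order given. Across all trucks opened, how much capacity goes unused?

Put P1 (72 kg) in truck 1; 28 kg remain.
Put P2 (52 kg) in truck 2; 48 kg remain.
Put P3 (65 kg) in truck 3; 35 kg remain.
Put P4 (9 kg) in truck 1; 19 kg remain.
Put P5 (75 kg) in truck 4; 25 kg remain.
Put P6 (84 kg) in truck 5; 16 kg remain.
Put P7 (68 kg) in truck 6; 32 kg remain.
Put P8 (28 kg) in truck 2; 20 kg remain.
Put P9 (59 kg) in truck 7; 41 kg remain.
Put P10 (21 kg) in truck 3; 14 kg remain.
7 trucks × 100 kg = 700 kg; used 533 kg; unused 167 kg.

167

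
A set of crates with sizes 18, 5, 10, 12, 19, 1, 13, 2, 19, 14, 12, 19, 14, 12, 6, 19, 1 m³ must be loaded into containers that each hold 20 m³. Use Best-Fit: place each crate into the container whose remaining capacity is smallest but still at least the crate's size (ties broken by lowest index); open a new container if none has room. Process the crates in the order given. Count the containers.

container 1: place 18 m³, 2 m³ left
container 2: place 5 m³, 15 m³ left
container 2: place 10 m³, 5 m³ left
container 3: place 12 m³, 8 m³ left
container 4: place 19 m³, 1 m³ left
container 4: place 1 m³, 0 m³ left
container 5: place 13 m³, 7 m³ left
container 1: place 2 m³, 0 m³ left
container 6: place 19 m³, 1 m³ left
container 7: place 14 m³, 6 m³ left
container 8: place 12 m³, 8 m³ left
container 9: place 19 m³, 1 m³ left
container 10: place 14 m³, 6 m³ left
container 11: place 12 m³, 8 m³ left
container 7: place 6 m³, 0 m³ left
container 12: place 19 m³, 1 m³ left
container 6: place 1 m³, 0 m³ left

12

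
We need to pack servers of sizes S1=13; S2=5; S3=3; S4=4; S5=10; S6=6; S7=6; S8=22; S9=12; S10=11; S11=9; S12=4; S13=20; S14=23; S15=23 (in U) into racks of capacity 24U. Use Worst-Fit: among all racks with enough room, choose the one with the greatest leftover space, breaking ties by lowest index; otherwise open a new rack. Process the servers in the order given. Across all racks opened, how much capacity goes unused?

Put S1 (13U) in rack 1; 11U remain.
Put S2 (5U) in rack 1; 6U remain.
Put S3 (3U) in rack 1; 3U remain.
Put S4 (4U) in rack 2; 20U remain.
Put S5 (10U) in rack 2; 10U remain.
Put S6 (6U) in rack 2; 4U remain.
Put S7 (6U) in rack 3; 18U remain.
Put S8 (22U) in rack 4; 2U remain.
Put S9 (12U) in rack 3; 6U remain.
Put S10 (11U) in rack 5; 13U remain.
Put S11 (9U) in rack 5; 4U remain.
Put S12 (4U) in rack 3; 2U remain.
Put S13 (20U) in rack 6; 4U remain.
Put S14 (23U) in rack 7; 1U remain.
Put S15 (23U) in rack 8; 1U remain.
8 racks × 24U = 192U; used 171U; unused 21U.

21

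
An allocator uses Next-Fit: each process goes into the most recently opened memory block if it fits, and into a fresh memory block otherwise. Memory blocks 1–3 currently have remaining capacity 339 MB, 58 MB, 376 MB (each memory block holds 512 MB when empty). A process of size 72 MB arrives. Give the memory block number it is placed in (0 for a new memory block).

Next-Fit only looks at memory block 3, which has 376 MB free.
72 MB fits there.

3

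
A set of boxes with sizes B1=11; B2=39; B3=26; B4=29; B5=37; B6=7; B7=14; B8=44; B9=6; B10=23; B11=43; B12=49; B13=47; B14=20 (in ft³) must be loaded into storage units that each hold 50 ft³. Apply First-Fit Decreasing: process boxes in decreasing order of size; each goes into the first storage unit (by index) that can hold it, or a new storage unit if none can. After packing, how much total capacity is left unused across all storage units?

55

Sorted descending: 49, 47, 44, 43, 39, 37, 29, 26, 23, 20, 14, 11, 7, 6.
storage unit 1: place 49 ft³, 1 ft³ left
storage unit 2: place 47 ft³, 3 ft³ left
storage unit 3: place 44 ft³, 6 ft³ left
storage unit 4: place 43 ft³, 7 ft³ left
storage unit 5: place 39 ft³, 11 ft³ left
storage unit 6: place 37 ft³, 13 ft³ left
storage unit 7: place 29 ft³, 21 ft³ left
storage unit 8: place 26 ft³, 24 ft³ left
storage unit 8: place 23 ft³, 1 ft³ left
storage unit 7: place 20 ft³, 1 ft³ left
storage unit 9: place 14 ft³, 36 ft³ left
storage unit 5: place 11 ft³, 0 ft³ left
storage unit 4: place 7 ft³, 0 ft³ left
storage unit 3: place 6 ft³, 0 ft³ left
9 storage units × 50 ft³ = 450 ft³; used 395 ft³; unused 55 ft³.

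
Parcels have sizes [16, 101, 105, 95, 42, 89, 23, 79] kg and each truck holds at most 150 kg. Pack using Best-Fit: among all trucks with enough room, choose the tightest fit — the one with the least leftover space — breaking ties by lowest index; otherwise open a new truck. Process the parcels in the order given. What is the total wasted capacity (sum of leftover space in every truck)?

Put 16 kg in truck 1; 134 kg remain.
Put 101 kg in truck 1; 33 kg remain.
Put 105 kg in truck 2; 45 kg remain.
Put 95 kg in truck 3; 55 kg remain.
Put 42 kg in truck 2; 3 kg remain.
Put 89 kg in truck 4; 61 kg remain.
Put 23 kg in truck 1; 10 kg remain.
Put 79 kg in truck 5; 71 kg remain.
5 trucks × 150 kg = 750 kg; used 550 kg; unused 200 kg.

200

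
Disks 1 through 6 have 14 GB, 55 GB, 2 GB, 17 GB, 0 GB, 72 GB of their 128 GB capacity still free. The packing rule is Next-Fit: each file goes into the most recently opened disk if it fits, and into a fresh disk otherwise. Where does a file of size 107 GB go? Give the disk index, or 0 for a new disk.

0

Next-Fit only looks at disk 6, which has 72 GB free.
107 GB does not fit, so a new disk is opened.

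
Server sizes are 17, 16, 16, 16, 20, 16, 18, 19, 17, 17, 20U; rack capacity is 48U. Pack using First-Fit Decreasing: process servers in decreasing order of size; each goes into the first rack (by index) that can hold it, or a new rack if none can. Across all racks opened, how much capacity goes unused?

Sorted descending: 20, 20, 19, 18, 17, 17, 17, 16, 16, 16, 16.
rack 1: place 20U, 28U left
rack 1: place 20U, 8U left
rack 2: place 19U, 29U left
rack 2: place 18U, 11U left
rack 3: place 17U, 31U left
rack 3: place 17U, 14U left
rack 4: place 17U, 31U left
rack 4: place 16U, 15U left
rack 5: place 16U, 32U left
rack 5: place 16U, 16U left
rack 5: place 16U, 0U left
5 racks × 48U = 240U; used 192U; unused 48U.

48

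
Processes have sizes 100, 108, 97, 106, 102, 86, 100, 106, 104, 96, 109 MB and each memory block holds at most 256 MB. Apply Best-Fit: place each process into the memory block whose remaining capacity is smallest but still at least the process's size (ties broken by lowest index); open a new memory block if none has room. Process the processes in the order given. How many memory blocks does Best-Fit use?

6 memory blocks

memory block 1: place 100 MB, 156 MB left
memory block 1: place 108 MB, 48 MB left
memory block 2: place 97 MB, 159 MB left
memory block 2: place 106 MB, 53 MB left
memory block 3: place 102 MB, 154 MB left
memory block 3: place 86 MB, 68 MB left
memory block 4: place 100 MB, 156 MB left
memory block 4: place 106 MB, 50 MB left
memory block 5: place 104 MB, 152 MB left
memory block 5: place 96 MB, 56 MB left
memory block 6: place 109 MB, 147 MB left
Final memory blocks: [100,108] [97,106] [102,86] [100,106] [104,96] [109].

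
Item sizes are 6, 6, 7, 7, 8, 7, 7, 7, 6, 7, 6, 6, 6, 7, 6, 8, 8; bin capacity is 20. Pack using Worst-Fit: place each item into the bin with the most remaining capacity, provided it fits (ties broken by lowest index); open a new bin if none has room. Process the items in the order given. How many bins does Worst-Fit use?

7 bins

bin 1: place 6, 14 left
bin 1: place 6, 8 left
bin 1: place 7, 1 left
bin 2: place 7, 13 left
bin 2: place 8, 5 left
bin 3: place 7, 13 left
bin 3: place 7, 6 left
bin 4: place 7, 13 left
bin 4: place 6, 7 left
bin 4: place 7, 0 left
bin 3: place 6, 0 left
bin 5: place 6, 14 left
bin 5: place 6, 8 left
bin 5: place 7, 1 left
bin 6: place 6, 14 left
bin 6: place 8, 6 left
bin 7: place 8, 12 left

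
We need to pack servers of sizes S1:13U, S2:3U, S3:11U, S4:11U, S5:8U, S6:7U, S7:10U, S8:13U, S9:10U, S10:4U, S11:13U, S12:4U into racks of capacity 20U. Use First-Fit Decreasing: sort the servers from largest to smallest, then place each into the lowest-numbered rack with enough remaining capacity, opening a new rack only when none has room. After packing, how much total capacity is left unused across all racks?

Sorted descending: 13, 13, 13, 11, 11, 10, 10, 8, 7, 4, 4, 3.
rack 1: place 13U, 7U left
rack 2: place 13U, 7U left
rack 3: place 13U, 7U left
rack 4: place 11U, 9U left
rack 5: place 11U, 9U left
rack 6: place 10U, 10U left
rack 6: place 10U, 0U left
rack 4: place 8U, 1U left
rack 1: place 7U, 0U left
rack 2: place 4U, 3U left
rack 3: place 4U, 3U left
rack 2: place 3U, 0U left
6 racks × 20U = 120U; used 107U; unused 13U.

13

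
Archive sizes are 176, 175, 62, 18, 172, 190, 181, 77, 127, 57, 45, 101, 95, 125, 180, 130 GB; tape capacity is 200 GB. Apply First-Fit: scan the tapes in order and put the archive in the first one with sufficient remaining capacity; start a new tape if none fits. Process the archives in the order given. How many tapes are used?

tape 1: place 176 GB, 24 GB left
tape 2: place 175 GB, 25 GB left
tape 3: place 62 GB, 138 GB left
tape 1: place 18 GB, 6 GB left
tape 4: place 172 GB, 28 GB left
tape 5: place 190 GB, 10 GB left
tape 6: place 181 GB, 19 GB left
tape 3: place 77 GB, 61 GB left
tape 7: place 127 GB, 73 GB left
tape 3: place 57 GB, 4 GB left
tape 7: place 45 GB, 28 GB left
tape 8: place 101 GB, 99 GB left
tape 8: place 95 GB, 4 GB left
tape 9: place 125 GB, 75 GB left
tape 10: place 180 GB, 20 GB left
tape 11: place 130 GB, 70 GB left

11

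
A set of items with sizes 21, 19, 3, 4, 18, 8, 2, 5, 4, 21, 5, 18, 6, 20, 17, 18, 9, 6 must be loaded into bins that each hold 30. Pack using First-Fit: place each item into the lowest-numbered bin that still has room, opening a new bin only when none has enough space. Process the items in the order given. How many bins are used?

bin 1: place 21, 9 left
bin 2: place 19, 11 left
bin 1: place 3, 6 left
bin 1: place 4, 2 left
bin 3: place 18, 12 left
bin 2: place 8, 3 left
bin 1: place 2, 0 left
bin 3: place 5, 7 left
bin 3: place 4, 3 left
bin 4: place 21, 9 left
bin 4: place 5, 4 left
bin 5: place 18, 12 left
bin 5: place 6, 6 left
bin 6: place 20, 10 left
bin 7: place 17, 13 left
bin 8: place 18, 12 left
bin 6: place 9, 1 left
bin 5: place 6, 0 left
Final bins: [21,3,4,2] [19,8] [18,5,4] [21,5] [18,6,6] [20,9] [17] [18].

8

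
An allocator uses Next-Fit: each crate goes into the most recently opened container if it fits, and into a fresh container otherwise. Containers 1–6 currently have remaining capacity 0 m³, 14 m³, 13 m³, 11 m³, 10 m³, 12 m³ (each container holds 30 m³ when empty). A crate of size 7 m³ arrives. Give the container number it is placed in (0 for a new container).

Next-Fit only looks at container 6, which has 12 m³ free.
7 m³ fits there.

6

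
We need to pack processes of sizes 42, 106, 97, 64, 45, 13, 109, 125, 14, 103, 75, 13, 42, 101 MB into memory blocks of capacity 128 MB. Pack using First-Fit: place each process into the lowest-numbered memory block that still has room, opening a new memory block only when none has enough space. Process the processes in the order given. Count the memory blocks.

42 MB → memory block 1 (remaining 86 MB)
106 MB → memory block 2 (remaining 22 MB)
97 MB → memory block 3 (remaining 31 MB)
64 MB → memory block 1 (remaining 22 MB)
45 MB → memory block 4 (remaining 83 MB)
13 MB → memory block 1 (remaining 9 MB)
109 MB → memory block 5 (remaining 19 MB)
125 MB → memory block 6 (remaining 3 MB)
14 MB → memory block 2 (remaining 8 MB)
103 MB → memory block 7 (remaining 25 MB)
75 MB → memory block 4 (remaining 8 MB)
13 MB → memory block 3 (remaining 18 MB)
42 MB → memory block 8 (remaining 86 MB)
101 MB → memory block 9 (remaining 27 MB)

9 memory blocks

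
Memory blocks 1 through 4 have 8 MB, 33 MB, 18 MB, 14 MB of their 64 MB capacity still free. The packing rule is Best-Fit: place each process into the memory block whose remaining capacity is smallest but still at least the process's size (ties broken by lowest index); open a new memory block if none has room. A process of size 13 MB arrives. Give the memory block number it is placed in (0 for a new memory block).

Memory blocks with room: memory block 2 (33 MB), memory block 3 (18 MB), memory block 4 (14 MB).
Tightest fit is memory block 4 with 14 MB free.

4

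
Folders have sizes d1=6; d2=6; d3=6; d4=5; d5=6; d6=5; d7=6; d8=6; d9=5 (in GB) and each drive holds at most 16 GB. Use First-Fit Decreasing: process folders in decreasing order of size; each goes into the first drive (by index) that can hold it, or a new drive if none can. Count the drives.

4 drives

Sorted descending: 6, 6, 6, 6, 6, 6, 5, 5, 5.
drive 1: place 6 GB, 10 GB left
drive 1: place 6 GB, 4 GB left
drive 2: place 6 GB, 10 GB left
drive 2: place 6 GB, 4 GB left
drive 3: place 6 GB, 10 GB left
drive 3: place 6 GB, 4 GB left
drive 4: place 5 GB, 11 GB left
drive 4: place 5 GB, 6 GB left
drive 4: place 5 GB, 1 GB left
Final drives: [6,6] [6,6] [6,6] [5,5,5].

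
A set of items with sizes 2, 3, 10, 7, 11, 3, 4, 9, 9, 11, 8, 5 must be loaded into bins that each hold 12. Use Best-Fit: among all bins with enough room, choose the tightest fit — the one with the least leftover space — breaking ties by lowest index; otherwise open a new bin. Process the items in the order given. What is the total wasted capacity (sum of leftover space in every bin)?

14

bin 1: place 2, 10 left
bin 1: place 3, 7 left
bin 2: place 10, 2 left
bin 1: place 7, 0 left
bin 3: place 11, 1 left
bin 4: place 3, 9 left
bin 4: place 4, 5 left
bin 5: place 9, 3 left
bin 6: place 9, 3 left
bin 7: place 11, 1 left
bin 8: place 8, 4 left
bin 4: place 5, 0 left
8 bins × 12 = 96; used 82; unused 14.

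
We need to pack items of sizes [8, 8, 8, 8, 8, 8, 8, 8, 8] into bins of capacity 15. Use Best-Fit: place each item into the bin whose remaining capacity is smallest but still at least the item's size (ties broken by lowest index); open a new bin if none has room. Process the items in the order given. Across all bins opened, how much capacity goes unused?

63

Put 8 in bin 1; 7 remain.
Put 8 in bin 2; 7 remain.
Put 8 in bin 3; 7 remain.
Put 8 in bin 4; 7 remain.
Put 8 in bin 5; 7 remain.
Put 8 in bin 6; 7 remain.
Put 8 in bin 7; 7 remain.
Put 8 in bin 8; 7 remain.
Put 8 in bin 9; 7 remain.
9 bins × 15 = 135; used 72; unused 63.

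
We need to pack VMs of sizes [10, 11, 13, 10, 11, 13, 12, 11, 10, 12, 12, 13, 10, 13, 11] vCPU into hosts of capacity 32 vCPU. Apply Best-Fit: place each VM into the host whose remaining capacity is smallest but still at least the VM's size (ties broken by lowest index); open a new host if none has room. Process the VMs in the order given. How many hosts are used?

7

10 vCPU → host 1 (remaining 22 vCPU)
11 vCPU → host 1 (remaining 11 vCPU)
13 vCPU → host 2 (remaining 19 vCPU)
10 vCPU → host 1 (remaining 1 vCPU)
11 vCPU → host 2 (remaining 8 vCPU)
13 vCPU → host 3 (remaining 19 vCPU)
12 vCPU → host 3 (remaining 7 vCPU)
11 vCPU → host 4 (remaining 21 vCPU)
10 vCPU → host 4 (remaining 11 vCPU)
12 vCPU → host 5 (remaining 20 vCPU)
12 vCPU → host 5 (remaining 8 vCPU)
13 vCPU → host 6 (remaining 19 vCPU)
10 vCPU → host 4 (remaining 1 vCPU)
13 vCPU → host 6 (remaining 6 vCPU)
11 vCPU → host 7 (remaining 21 vCPU)
Final hosts: [10,11,10] [13,11] [13,12] [11,10,10] [12,12] [13,13] [11].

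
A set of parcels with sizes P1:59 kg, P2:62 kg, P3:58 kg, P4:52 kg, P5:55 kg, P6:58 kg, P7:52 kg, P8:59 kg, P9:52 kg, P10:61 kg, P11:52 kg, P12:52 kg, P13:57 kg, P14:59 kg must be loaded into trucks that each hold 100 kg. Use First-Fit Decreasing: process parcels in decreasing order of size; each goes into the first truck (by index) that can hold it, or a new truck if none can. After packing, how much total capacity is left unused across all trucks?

Sorted descending: 62, 61, 59, 59, 59, 58, 58, 57, 55, 52, 52, 52, 52, 52.
truck 1: place 62 kg, 38 kg left
truck 2: place 61 kg, 39 kg left
truck 3: place 59 kg, 41 kg left
truck 4: place 59 kg, 41 kg left
truck 5: place 59 kg, 41 kg left
truck 6: place 58 kg, 42 kg left
truck 7: place 58 kg, 42 kg left
truck 8: place 57 kg, 43 kg left
truck 9: place 55 kg, 45 kg left
truck 10: place 52 kg, 48 kg left
truck 11: place 52 kg, 48 kg left
truck 12: place 52 kg, 48 kg left
truck 13: place 52 kg, 48 kg left
truck 14: place 52 kg, 48 kg left
14 trucks × 100 kg = 1400 kg; used 788 kg; unused 612 kg.

612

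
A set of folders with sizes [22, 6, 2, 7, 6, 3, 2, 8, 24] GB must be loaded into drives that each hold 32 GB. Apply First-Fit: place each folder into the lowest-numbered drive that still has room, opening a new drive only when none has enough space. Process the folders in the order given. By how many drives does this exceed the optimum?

0

First-Fit: [22,6,2,2] [7,6,3,8] [24] → 3 drives.
Total size 80 GB; any packing needs at least ⌈80/32⌉ = 3 drives.
So 3 is already optimal.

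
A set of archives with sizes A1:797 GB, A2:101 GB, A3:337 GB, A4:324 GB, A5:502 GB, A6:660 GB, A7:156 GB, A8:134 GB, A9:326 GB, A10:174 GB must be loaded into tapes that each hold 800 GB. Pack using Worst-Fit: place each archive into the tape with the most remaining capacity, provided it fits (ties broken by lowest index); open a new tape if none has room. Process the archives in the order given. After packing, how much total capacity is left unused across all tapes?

489

Put A1 (797 GB) in tape 1; 3 GB remain.
Put A2 (101 GB) in tape 2; 699 GB remain.
Put A3 (337 GB) in tape 2; 362 GB remain.
Put A4 (324 GB) in tape 2; 38 GB remain.
Put A5 (502 GB) in tape 3; 298 GB remain.
Put A6 (660 GB) in tape 4; 140 GB remain.
Put A7 (156 GB) in tape 3; 142 GB remain.
Put A8 (134 GB) in tape 3; 8 GB remain.
Put A9 (326 GB) in tape 5; 474 GB remain.
Put A10 (174 GB) in tape 5; 300 GB remain.
5 tapes × 800 GB = 4000 GB; used 3511 GB; unused 489 GB.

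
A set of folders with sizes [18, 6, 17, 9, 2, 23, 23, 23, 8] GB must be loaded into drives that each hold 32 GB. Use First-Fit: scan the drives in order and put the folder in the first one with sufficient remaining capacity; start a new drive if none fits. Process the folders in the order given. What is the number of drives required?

18 GB → drive 1 (remaining 14 GB)
6 GB → drive 1 (remaining 8 GB)
17 GB → drive 2 (remaining 15 GB)
9 GB → drive 2 (remaining 6 GB)
2 GB → drive 1 (remaining 6 GB)
23 GB → drive 3 (remaining 9 GB)
23 GB → drive 4 (remaining 9 GB)
23 GB → drive 5 (remaining 9 GB)
8 GB → drive 3 (remaining 1 GB)

5 drives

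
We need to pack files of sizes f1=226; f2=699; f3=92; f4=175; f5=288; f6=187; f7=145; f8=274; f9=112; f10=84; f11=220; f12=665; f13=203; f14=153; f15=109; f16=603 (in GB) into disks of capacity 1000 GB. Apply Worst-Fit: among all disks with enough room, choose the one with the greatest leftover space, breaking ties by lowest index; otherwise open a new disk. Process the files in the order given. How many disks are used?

5

f1 (226 GB) → disk 1 (remaining 774 GB)
f2 (699 GB) → disk 1 (remaining 75 GB)
f3 (92 GB) → disk 2 (remaining 908 GB)
f4 (175 GB) → disk 2 (remaining 733 GB)
f5 (288 GB) → disk 2 (remaining 445 GB)
f6 (187 GB) → disk 2 (remaining 258 GB)
f7 (145 GB) → disk 2 (remaining 113 GB)
f8 (274 GB) → disk 3 (remaining 726 GB)
f9 (112 GB) → disk 3 (remaining 614 GB)
f10 (84 GB) → disk 3 (remaining 530 GB)
f11 (220 GB) → disk 3 (remaining 310 GB)
f12 (665 GB) → disk 4 (remaining 335 GB)
f13 (203 GB) → disk 4 (remaining 132 GB)
f14 (153 GB) → disk 3 (remaining 157 GB)
f15 (109 GB) → disk 3 (remaining 48 GB)
f16 (603 GB) → disk 5 (remaining 397 GB)
Final disks: [226,699] [92,175,288,187,145] [274,112,84,220,153,109] [665,203] [603].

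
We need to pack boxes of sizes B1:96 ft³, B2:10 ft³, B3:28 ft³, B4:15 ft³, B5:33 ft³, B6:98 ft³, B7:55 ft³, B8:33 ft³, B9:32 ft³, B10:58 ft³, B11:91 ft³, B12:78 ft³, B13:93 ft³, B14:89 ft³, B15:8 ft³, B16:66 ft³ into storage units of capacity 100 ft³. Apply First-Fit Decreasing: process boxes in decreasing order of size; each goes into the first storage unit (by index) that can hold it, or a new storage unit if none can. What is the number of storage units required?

10 storage units

Sorted descending: 98, 96, 93, 91, 89, 78, 66, 58, 55, 33, 33, 32, 28, 15, 10, 8.
98 ft³ → storage unit 1 (remaining 2 ft³)
96 ft³ → storage unit 2 (remaining 4 ft³)
93 ft³ → storage unit 3 (remaining 7 ft³)
91 ft³ → storage unit 4 (remaining 9 ft³)
89 ft³ → storage unit 5 (remaining 11 ft³)
78 ft³ → storage unit 6 (remaining 22 ft³)
66 ft³ → storage unit 7 (remaining 34 ft³)
58 ft³ → storage unit 8 (remaining 42 ft³)
55 ft³ → storage unit 9 (remaining 45 ft³)
33 ft³ → storage unit 7 (remaining 1 ft³)
33 ft³ → storage unit 8 (remaining 9 ft³)
32 ft³ → storage unit 9 (remaining 13 ft³)
28 ft³ → storage unit 10 (remaining 72 ft³)
15 ft³ → storage unit 6 (remaining 7 ft³)
10 ft³ → storage unit 5 (remaining 1 ft³)
8 ft³ → storage unit 4 (remaining 1 ft³)
Final storage units: [98] [96] [93] [91,8] [89,10] [78,15] [66,33] [58,33] [55,32] [28].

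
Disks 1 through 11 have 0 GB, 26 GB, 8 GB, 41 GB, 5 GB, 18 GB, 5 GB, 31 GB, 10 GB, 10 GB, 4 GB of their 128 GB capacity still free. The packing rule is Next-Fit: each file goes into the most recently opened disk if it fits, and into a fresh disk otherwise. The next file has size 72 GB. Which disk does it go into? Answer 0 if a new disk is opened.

Next-Fit only looks at disk 11, which has 4 GB free.
72 GB does not fit, so a new disk is opened.

0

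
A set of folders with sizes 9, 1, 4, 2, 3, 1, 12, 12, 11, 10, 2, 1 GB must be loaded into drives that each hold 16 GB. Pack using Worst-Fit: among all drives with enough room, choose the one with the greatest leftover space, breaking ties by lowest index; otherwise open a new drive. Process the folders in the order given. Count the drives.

Put 9 GB in drive 1; 7 GB remain.
Put 1 GB in drive 1; 6 GB remain.
Put 4 GB in drive 1; 2 GB remain.
Put 2 GB in drive 1; 0 GB remain.
Put 3 GB in drive 2; 13 GB remain.
Put 1 GB in drive 2; 12 GB remain.
Put 12 GB in drive 2; 0 GB remain.
Put 12 GB in drive 3; 4 GB remain.
Put 11 GB in drive 4; 5 GB remain.
Put 10 GB in drive 5; 6 GB remain.
Put 2 GB in drive 5; 4 GB remain.
Put 1 GB in drive 4; 4 GB remain.

5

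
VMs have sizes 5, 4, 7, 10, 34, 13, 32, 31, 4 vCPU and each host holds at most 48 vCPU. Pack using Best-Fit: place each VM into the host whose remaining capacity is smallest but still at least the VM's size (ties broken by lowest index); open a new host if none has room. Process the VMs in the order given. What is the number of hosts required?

4

Put 5 vCPU in host 1; 43 vCPU remain.
Put 4 vCPU in host 1; 39 vCPU remain.
Put 7 vCPU in host 1; 32 vCPU remain.
Put 10 vCPU in host 1; 22 vCPU remain.
Put 34 vCPU in host 2; 14 vCPU remain.
Put 13 vCPU in host 2; 1 vCPU remain.
Put 32 vCPU in host 3; 16 vCPU remain.
Put 31 vCPU in host 4; 17 vCPU remain.
Put 4 vCPU in host 3; 12 vCPU remain.
Final hosts: [5,4,7,10] [34,13] [32,4] [31].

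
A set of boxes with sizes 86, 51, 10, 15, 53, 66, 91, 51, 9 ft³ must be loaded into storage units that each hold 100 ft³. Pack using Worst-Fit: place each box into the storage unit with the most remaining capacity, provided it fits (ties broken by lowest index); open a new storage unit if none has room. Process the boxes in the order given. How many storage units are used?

6

storage unit 1: place 86 ft³, 14 ft³ left
storage unit 2: place 51 ft³, 49 ft³ left
storage unit 2: place 10 ft³, 39 ft³ left
storage unit 2: place 15 ft³, 24 ft³ left
storage unit 3: place 53 ft³, 47 ft³ left
storage unit 4: place 66 ft³, 34 ft³ left
storage unit 5: place 91 ft³, 9 ft³ left
storage unit 6: place 51 ft³, 49 ft³ left
storage unit 6: place 9 ft³, 40 ft³ left
Final storage units: [86] [51,10,15] [53] [66] [91] [51,9].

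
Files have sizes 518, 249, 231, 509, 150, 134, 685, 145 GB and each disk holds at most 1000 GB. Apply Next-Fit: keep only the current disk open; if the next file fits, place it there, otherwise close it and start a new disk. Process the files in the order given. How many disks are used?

3

disk 1: place 518 GB, 482 GB left
disk 1: place 249 GB, 233 GB left
disk 1: place 231 GB, 2 GB left
disk 2: place 509 GB, 491 GB left
disk 2: place 150 GB, 341 GB left
disk 2: place 134 GB, 207 GB left
disk 3: place 685 GB, 315 GB left
disk 3: place 145 GB, 170 GB left
Final disks: [518,249,231] [509,150,134] [685,145].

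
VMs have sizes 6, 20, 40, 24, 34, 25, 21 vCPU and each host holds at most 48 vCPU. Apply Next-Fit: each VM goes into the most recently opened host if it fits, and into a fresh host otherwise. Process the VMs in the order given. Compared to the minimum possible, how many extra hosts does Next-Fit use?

Next-Fit: [6,20] [40] [24] [34] [25,21] → 5 hosts.
Total size 170 vCPU; any packing needs at least ⌈170/48⌉ = 4 hosts.
An optimal packing achieves that bound: [40,6] [34] [25,21] [24,20] → 4 hosts.
Excess: 5 − 4 = 1.

1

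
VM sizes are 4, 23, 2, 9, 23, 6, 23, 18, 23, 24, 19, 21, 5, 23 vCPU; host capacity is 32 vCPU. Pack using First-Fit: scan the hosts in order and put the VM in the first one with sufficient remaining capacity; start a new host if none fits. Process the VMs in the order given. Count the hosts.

host 1: place 4 vCPU, 28 vCPU left
host 1: place 23 vCPU, 5 vCPU left
host 1: place 2 vCPU, 3 vCPU left
host 2: place 9 vCPU, 23 vCPU left
host 2: place 23 vCPU, 0 vCPU left
host 3: place 6 vCPU, 26 vCPU left
host 3: place 23 vCPU, 3 vCPU left
host 4: place 18 vCPU, 14 vCPU left
host 5: place 23 vCPU, 9 vCPU left
host 6: place 24 vCPU, 8 vCPU left
host 7: place 19 vCPU, 13 vCPU left
host 8: place 21 vCPU, 11 vCPU left
host 4: place 5 vCPU, 9 vCPU left
host 9: place 23 vCPU, 9 vCPU left
Final hosts: [4,23,2] [9,23] [6,23] [18,5] [23] [24] [19] [21] [23].

9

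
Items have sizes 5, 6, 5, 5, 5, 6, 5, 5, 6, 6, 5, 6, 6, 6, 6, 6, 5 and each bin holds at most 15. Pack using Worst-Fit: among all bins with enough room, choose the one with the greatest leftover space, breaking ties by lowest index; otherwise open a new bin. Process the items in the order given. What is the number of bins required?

bin 1: place 5, 10 left
bin 1: place 6, 4 left
bin 2: place 5, 10 left
bin 2: place 5, 5 left
bin 2: place 5, 0 left
bin 3: place 6, 9 left
bin 3: place 5, 4 left
bin 4: place 5, 10 left
bin 4: place 6, 4 left
bin 5: place 6, 9 left
bin 5: place 5, 4 left
bin 6: place 6, 9 left
bin 6: place 6, 3 left
bin 7: place 6, 9 left
bin 7: place 6, 3 left
bin 8: place 6, 9 left
bin 8: place 5, 4 left
Final bins: [5,6] [5,5,5] [6,5] [5,6] [6,5] [6,6] [6,6] [6,5].

8 bins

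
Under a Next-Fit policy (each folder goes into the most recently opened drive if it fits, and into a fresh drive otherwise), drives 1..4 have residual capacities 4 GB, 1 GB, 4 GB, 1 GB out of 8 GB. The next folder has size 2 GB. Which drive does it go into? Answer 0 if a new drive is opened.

Next-Fit only looks at drive 4, which has 1 GB free.
2 GB does not fit, so a new drive is opened.

0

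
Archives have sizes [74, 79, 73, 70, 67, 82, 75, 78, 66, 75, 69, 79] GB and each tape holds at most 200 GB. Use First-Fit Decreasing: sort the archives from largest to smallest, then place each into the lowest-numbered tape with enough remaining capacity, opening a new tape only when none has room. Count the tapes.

6 tapes

Sorted descending: 82, 79, 79, 78, 75, 75, 74, 73, 70, 69, 67, 66.
Put 82 GB in tape 1; 118 GB remain.
Put 79 GB in tape 1; 39 GB remain.
Put 79 GB in tape 2; 121 GB remain.
Put 78 GB in tape 2; 43 GB remain.
Put 75 GB in tape 3; 125 GB remain.
Put 75 GB in tape 3; 50 GB remain.
Put 74 GB in tape 4; 126 GB remain.
Put 73 GB in tape 4; 53 GB remain.
Put 70 GB in tape 5; 130 GB remain.
Put 69 GB in tape 5; 61 GB remain.
Put 67 GB in tape 6; 133 GB remain.
Put 66 GB in tape 6; 67 GB remain.
Final tapes: [82,79] [79,78] [75,75] [74,73] [70,69] [67,66].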